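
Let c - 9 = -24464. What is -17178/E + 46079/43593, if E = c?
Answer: 170518409/96915165 ≈ 1.7595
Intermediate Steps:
c = -24455 (c = 9 - 24464 = -24455)
E = -24455
-17178/E + 46079/43593 = -17178/(-24455) + 46079/43593 = -17178*(-1/24455) + 46079*(1/43593) = 17178/24455 + 4189/3963 = 170518409/96915165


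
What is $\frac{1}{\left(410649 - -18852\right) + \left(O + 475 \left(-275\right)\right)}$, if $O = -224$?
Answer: $\frac{1}{298652} \approx 3.3484 \cdot 10^{-6}$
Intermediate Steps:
$\frac{1}{\left(410649 - -18852\right) + \left(O + 475 \left(-275\right)\right)} = \frac{1}{\left(410649 - -18852\right) + \left(-224 + 475 \left(-275\right)\right)} = \frac{1}{\left(410649 + 18852\right) - 130849} = \frac{1}{429501 - 130849} = \frac{1}{298652}$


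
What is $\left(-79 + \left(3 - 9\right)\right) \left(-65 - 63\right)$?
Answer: $10880$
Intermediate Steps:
$\left(-79 + \left(3 - 9\right)\right) \left(-65 - 63\right) = \left(-79 - 6\right) \left(-128\right) = \left(-85\right) \left(-128\right) = 10880$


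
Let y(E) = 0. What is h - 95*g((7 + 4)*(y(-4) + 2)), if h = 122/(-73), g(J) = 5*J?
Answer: -762972/73 ≈ -10452.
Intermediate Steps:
h = -122/73 (h = 122*(-1/73) = -122/73 ≈ -1.6712)
h - 95*g((7 + 4)*(y(-4) + 2)) = -122/73 - 475*(7 + 4)*(0 + 2) = -122/73 - 475*11*2 = -122/73 - 475*22 = -122/73 - 95*110 = -122/73 - 10450 = -762972/73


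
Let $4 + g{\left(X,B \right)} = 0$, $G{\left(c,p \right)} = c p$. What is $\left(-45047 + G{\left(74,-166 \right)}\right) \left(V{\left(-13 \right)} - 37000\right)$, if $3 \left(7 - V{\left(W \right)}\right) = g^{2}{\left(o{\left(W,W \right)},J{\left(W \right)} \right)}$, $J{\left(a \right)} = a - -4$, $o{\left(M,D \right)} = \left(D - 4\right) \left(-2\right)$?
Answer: $\frac{6363454345}{3} \approx 2.1212 \cdot 10^{9}$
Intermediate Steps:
$o{\left(M,D \right)} = 8 - 2 D$ ($o{\left(M,D \right)} = \left(-4 + D\right) \left(-2\right) = 8 - 2 D$)
$J{\left(a \right)} = 4 + a$ ($J{\left(a \right)} = a + 4 = 4 + a$)
$g{\left(X,B \right)} = -4$ ($g{\left(X,B \right)} = -4 + 0 = -4$)
$V{\left(W \right)} = \frac{5}{3}$ ($V{\left(W \right)} = 7 - \frac{\left(-4\right)^{2}}{3} = 7 - \frac{16}{3} = \frac{5}{3}$)
$\left(-45047 + G{\left(74,-166 \right)}\right) \left(V{\left(-13 \right)} - 37000\right) = \left(-45047 + 74 \left(-166\right)\right) \left(\frac{5}{3} - 37000\right) = \left(-45047 - 12284\right) \left(- \frac{110995}{3}\right) = \left(-57331\right) \left(- \frac{110995}{3}\right) = \frac{6363454345}{3}$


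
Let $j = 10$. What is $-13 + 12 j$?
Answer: $107$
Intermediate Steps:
$-13 + 12 j = -13 + 12 \cdot 10 = -13 + 120 = 107$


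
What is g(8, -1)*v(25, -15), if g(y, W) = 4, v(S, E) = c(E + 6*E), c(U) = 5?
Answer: 20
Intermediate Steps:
v(S, E) = 5
g(8, -1)*v(25, -15) = 4*5 = 20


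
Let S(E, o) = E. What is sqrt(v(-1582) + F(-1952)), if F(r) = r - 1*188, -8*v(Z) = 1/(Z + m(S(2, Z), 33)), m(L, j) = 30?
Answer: I*sqrt(5154626366)/1552 ≈ 46.26*I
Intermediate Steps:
v(Z) = -1/(8*(30 + Z)) (v(Z) = -1/(8*(Z + 30)) = -1/(8*(30 + Z)))
F(r) = -188 + r (F(r) = r - 188 = -188 + r)
sqrt(v(-1582) + F(-1952)) = sqrt(-1/(240 + 8*(-1582)) + (-188 - 1952)) = sqrt(-1/(240 - 12656) - 2140) = sqrt(-1/(-12416) - 2140) = sqrt(-1*(-1/12416) - 2140) = sqrt(1/12416 - 2140) = sqrt(-26570239/12416) = I*sqrt(5154626366)/1552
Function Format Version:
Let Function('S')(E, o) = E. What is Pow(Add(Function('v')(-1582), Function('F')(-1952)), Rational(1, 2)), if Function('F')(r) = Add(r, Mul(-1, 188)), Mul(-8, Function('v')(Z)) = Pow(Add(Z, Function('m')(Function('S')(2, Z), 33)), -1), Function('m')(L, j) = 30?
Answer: Mul(Rational(1, 1552), I, Pow(5154626366, Rational(1, 2))) ≈ Mul(46.260, I)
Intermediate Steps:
Function('v')(Z) = Mul(Rational(-1, 8), Pow(Add(30, Z), -1)) (Function('v')(Z) = Mul(Rational(-1, 8), Pow(Add(Z, 30), -1)) = Mul(Rational(-1, 8), Pow(Add(30, Z), -1)))
Function('F')(r) = Add(-188, r) (Function('F')(r) = Add(r, -188) = Add(-188, r))
Pow(Add(Function('v')(-1582), Function('F')(-1952)), Rational(1, 2)) = Pow(Add(Mul(-1, Pow(Add(240, Mul(8, -1582)), -1)), Add(-188, -1952)), Rational(1, 2)) = Pow(Add(Mul(-1, Pow(Add(240, -12656), -1)), -2140), Rational(1, 2)) = Pow(Add(Mul(-1, Pow(-12416, -1)), -2140), Rational(1, 2)) = Pow(Add(Mul(-1, Rational(-1, 12416)), -2140), Rational(1, 2)) = Pow(Add(Rational(1, 12416), -2140), Rational(1, 2)) = Pow(Rational(-26570239, 12416), Rational(1, 2)) = Mul(Rational(1, 1552), I, Pow(5154626366, Rational(1, 2)))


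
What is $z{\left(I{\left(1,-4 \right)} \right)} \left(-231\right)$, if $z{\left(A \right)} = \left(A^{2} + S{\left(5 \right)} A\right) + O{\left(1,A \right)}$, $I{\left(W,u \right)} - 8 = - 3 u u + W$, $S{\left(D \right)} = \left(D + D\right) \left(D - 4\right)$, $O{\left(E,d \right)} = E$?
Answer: $-261492$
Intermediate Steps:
$S{\left(D \right)} = 2 D \left(-4 + D\right)$
$I{\left(W,u \right)} = 8 + W - 3 u^{2}$ ($I{\left(W,u \right)} = 8 + \left(- 3 u u + W\right) = 8 + \left(- 3 u^{2} + W\right) = 8 + \left(W - 3 u^{2}\right) = 8 + W - 3 u^{2}$)
$z{\left(A \right)} = 1 + A^{2} + 10 A$ ($z{\left(A \right)} = \left(A^{2} + 2 \cdot 5 \left(-4 + 5\right) A\right) + 1 = \left(A^{2} + 2 \cdot 5 \cdot 1 A\right) + 1 = \left(A^{2} + 10 A\right) + 1 = 1 + A^{2} + 10 A$)
$z{\left(I{\left(1,-4 \right)} \right)} \left(-231\right) = \left(1 + \left(8 + 1 - 3 \left(-4\right)^{2}\right)^{2} + 10 \left(8 + 1 - 3 \left(-4\right)^{2}\right)\right) \left(-231\right) = \left(1 + \left(8 + 1 - 48\right)^{2} + 10 \left(8 + 1 - 48\right)\right) \left(-231\right) = \left(1 + \left(-39\right)^{2} + 10 \left(-39\right)\right) \left(-231\right) = \left(1 + 1521 - 390\right) \left(-231\right) = 1132 \left(-231\right) = -261492$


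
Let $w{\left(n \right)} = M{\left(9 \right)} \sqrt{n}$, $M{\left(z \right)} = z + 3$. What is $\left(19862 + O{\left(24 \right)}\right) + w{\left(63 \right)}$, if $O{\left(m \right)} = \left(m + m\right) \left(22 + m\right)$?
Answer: $22070 + 36 \sqrt{7} \approx 22165.0$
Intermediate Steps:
$M{\left(z \right)} = 3 + z$
$w{\left(n \right)} = 12 \sqrt{n}$ ($w{\left(n \right)} = \left(3 + 9\right) \sqrt{n} = 12 \sqrt{n}$)
$O{\left(m \right)} = 2 m \left(22 + m\right)$
$\left(19862 + O{\left(24 \right)}\right) + w{\left(63 \right)} = \left(19862 + 2 \cdot 24 \left(22 + 24\right)\right) + 12 \sqrt{63} = \left(19862 + 2 \cdot 24 \cdot 46\right) + 12 \cdot 3 \sqrt{7} = \left(19862 + 2208\right) + 36 \sqrt{7} = 22070 + 36 \sqrt{7}$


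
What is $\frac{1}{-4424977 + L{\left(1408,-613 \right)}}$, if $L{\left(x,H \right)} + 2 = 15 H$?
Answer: $- \frac{1}{4434174} \approx -2.2552 \cdot 10^{-7}$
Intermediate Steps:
$L{\left(x,H \right)} = -2 + 15 H$
$\frac{1}{-4424977 + L{\left(1408,-613 \right)}} = \frac{1}{-4424977 + \left(-2 + 15 \left(-613\right)\right)} = \frac{1}{-4424977 - 9197} = \frac{1}{-4434174} = - \frac{1}{4434174}$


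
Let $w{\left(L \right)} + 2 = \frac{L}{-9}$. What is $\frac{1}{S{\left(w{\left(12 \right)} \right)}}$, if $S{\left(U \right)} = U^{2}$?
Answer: $\frac{9}{100} \approx 0.09$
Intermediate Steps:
$w{\left(L \right)} = -2 - \frac{L}{9}$ ($w{\left(L \right)} = -2 + \frac{L}{-9} = -2 + L \left(- \frac{1}{9}\right) = -2 - \frac{L}{9}$)
$\frac{1}{S{\left(w{\left(12 \right)} \right)}} = \frac{1}{\left(-2 - \frac{4}{3}\right)^{2}} = \frac{1}{\left(- \frac{10}{3}\right)^{2}} = \frac{1}{\frac{100}{9}} = \frac{9}{100}$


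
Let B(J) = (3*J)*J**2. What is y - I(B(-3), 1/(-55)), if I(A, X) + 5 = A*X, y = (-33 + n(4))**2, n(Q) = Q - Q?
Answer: 60089/55 ≈ 1092.5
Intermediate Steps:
n(Q) = 0
y = 1089 (y = (-33 + 0)**2 = (-33)**2 = 1089)
B(J) = 3*J**3
I(A, X) = -5 + A*X
y - I(B(-3), 1/(-55)) = 1089 - (-5 + (3*(-3)**3)/(-55)) = 1089 - (-5 + (3*(-27))*(-1/55)) = 1089 - (-5 - 81*(-1/55)) = 1089 - (-5 + 81/55) = 1089 - 1*(-194/55) = 1089 + 194/55 = 60089/55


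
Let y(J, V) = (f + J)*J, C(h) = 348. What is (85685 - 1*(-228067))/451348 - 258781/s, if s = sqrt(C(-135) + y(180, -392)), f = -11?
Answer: 78438/112837 - 258781*sqrt(1923)/7692 ≈ -1474.6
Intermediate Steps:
y(J, V) = J*(-11 + J) (y(J, V) = (-11 + J)*J = J*(-11 + J))
s = 4*sqrt(1923) (s = sqrt(348 + 180*(-11 + 180)) = sqrt(348 + 180*169) = sqrt(348 + 30420) = sqrt(30768) = 4*sqrt(1923) ≈ 175.41)
(85685 - 1*(-228067))/451348 - 258781/s = (85685 - 1*(-228067))/451348 - 258781*sqrt(1923)/7692 = (85685 + 228067)*(1/451348) - 258781*sqrt(1923)/7692 = 313752*(1/451348) - 258781*sqrt(1923)/7692 = 78438/112837 - 258781*sqrt(1923)/7692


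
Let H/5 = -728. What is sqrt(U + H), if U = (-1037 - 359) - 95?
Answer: I*sqrt(5131) ≈ 71.631*I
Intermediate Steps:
U = -1491 (U = -1396 - 95 = -1491)
H = -3640 (H = 5*(-728) = -3640)
sqrt(U + H) = sqrt(-1491 - 3640) = sqrt(-5131) = I*sqrt(5131)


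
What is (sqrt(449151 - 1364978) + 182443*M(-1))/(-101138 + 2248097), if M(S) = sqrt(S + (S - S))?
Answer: I*(182443 + sqrt(915827))/2146959 ≈ 0.085423*I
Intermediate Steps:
M(S) = sqrt(S) (M(S) = sqrt(S + 0) = sqrt(S))
(sqrt(449151 - 1364978) + 182443*M(-1))/(-101138 + 2248097) = (sqrt(449151 - 1364978) + 182443*sqrt(-1))/(-101138 + 2248097) = (sqrt(-915827) + 182443*I)/2146959 = (I*sqrt(915827) + 182443*I)*(1/2146959) = (182443*I + I*sqrt(915827))*(1/2146959) = 182443*I/2146959 + I*sqrt(915827)/2146959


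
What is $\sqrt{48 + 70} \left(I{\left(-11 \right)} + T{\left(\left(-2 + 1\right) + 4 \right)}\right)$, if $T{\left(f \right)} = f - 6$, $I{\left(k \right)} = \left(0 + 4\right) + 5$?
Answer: $6 \sqrt{118} \approx 65.177$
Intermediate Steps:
$I{\left(k \right)} = 9$ ($I{\left(k \right)} = 4 + 5 = 9$)
$T{\left(f \right)} = -6 + f$ ($T{\left(f \right)} = f - 6 = -6 + f$)
$\sqrt{48 + 70} \left(I{\left(-11 \right)} + T{\left(\left(-2 + 1\right) + 4 \right)}\right) = \sqrt{48 + 70} \left(9 + \left(-6 + \left(\left(-2 + 1\right) + 4\right)\right)\right) = \sqrt{118} \left(9 + \left(-6 + \left(-1 + 4\right)\right)\right) = \sqrt{118} \left(9 + \left(-6 + 3\right)\right) = \sqrt{118} \left(9 - 3\right) = \sqrt{118} \cdot 6 = 6 \sqrt{118}$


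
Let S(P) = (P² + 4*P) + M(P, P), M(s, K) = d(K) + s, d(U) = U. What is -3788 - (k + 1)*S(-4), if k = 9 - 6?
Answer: -3756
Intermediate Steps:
k = 3
M(s, K) = K + s
S(P) = P² + 6*P (S(P) = (P² + 4*P) + (P + P) = (P² + 4*P) + 2*P = P² + 6*P)
-3788 - (k + 1)*S(-4) = -3788 - (3 + 1)*(-4*(6 - 4)) = -3788 - 4*(-4*2) = -3788 - 4*(-8) = -3788 - 1*(-32) = -3788 + 32 = -3756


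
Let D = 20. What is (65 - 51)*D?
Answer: 280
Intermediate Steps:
(65 - 51)*D = (65 - 51)*20 = 14*20 = 280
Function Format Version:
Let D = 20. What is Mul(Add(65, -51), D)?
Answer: 280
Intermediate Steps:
Mul(Add(65, -51), D) = Mul(Add(65, -51), 20) = Mul(14, 20) = 280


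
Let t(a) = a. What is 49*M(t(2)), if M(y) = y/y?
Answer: 49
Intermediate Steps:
M(y) = 1
49*M(t(2)) = 49*1 = 49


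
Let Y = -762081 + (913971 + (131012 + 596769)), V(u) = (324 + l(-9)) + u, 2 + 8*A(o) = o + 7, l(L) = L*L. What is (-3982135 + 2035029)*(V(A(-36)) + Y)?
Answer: -6854374860081/4 ≈ -1.7136e+12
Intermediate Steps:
l(L) = L²
A(o) = 5/8 + o/8 (A(o) = -¼ + (o + 7)/8 = -¼ + (7 + o)/8 = -¼ + (7/8 + o/8) = 5/8 + o/8)
V(u) = 405 + u (V(u) = (324 + (-9)²) + u = (324 + 81) + u = 405 + u)
Y = 879671 (Y = -762081 + (913971 + 727781) = -762081 + 1641752 = 879671)
(-3982135 + 2035029)*(V(A(-36)) + Y) = (-3982135 + 2035029)*((405 + (5/8 + (⅛)*(-36))) + 879671) = -1947106*((405 + (5/8 - 9/2)) + 879671) = -1947106*((405 - 31/8) + 879671) = -1947106*(3209/8 + 879671) = -1947106*7040577/8 = -6854374860081/4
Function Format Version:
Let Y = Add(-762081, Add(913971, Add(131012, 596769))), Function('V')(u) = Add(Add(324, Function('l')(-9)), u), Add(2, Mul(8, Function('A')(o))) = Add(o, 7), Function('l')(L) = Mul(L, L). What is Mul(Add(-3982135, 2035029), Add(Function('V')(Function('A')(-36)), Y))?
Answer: Rational(-6854374860081, 4) ≈ -1.7136e+12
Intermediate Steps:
Function('l')(L) = Pow(L, 2)
Function('A')(o) = Add(Rational(5, 8), Mul(Rational(1, 8), o)) (Function('A')(o) = Add(Rational(-1, 4), Mul(Rational(1, 8), Add(o, 7))) = Add(Rational(-1, 4), Mul(Rational(1, 8), Add(7, o))) = Add(Rational(-1, 4), Add(Rational(7, 8), Mul(Rational(1, 8), o))) = Add(Rational(5, 8), Mul(Rational(1, 8), o)))
Function('V')(u) = Add(405, u) (Function('V')(u) = Add(Add(324, Pow(-9, 2)), u) = Add(Add(324, 81), u) = Add(405, u))
Y = 879671 (Y = Add(-762081, Add(913971, 727781)) = Add(-762081, 1641752) = 879671)
Mul(Add(-3982135, 2035029), Add(Function('V')(Function('A')(-36)), Y)) = Mul(Add(-3982135, 2035029), Add(Add(405, Add(Rational(5, 8), Mul(Rational(1, 8), -36))), 879671)) = Mul(-1947106, Add(Add(405, Add(Rational(5, 8), Rational(-9, 2))), 879671)) = Mul(-1947106, Add(Add(405, Rational(-31, 8)), 879671)) = Mul(-1947106, Add(Rational(3209, 8), 879671)) = Mul(-1947106, Rational(7040577, 8)) = Rational(-6854374860081, 4)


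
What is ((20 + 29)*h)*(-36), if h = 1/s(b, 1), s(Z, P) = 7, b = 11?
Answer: -252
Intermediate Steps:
h = ⅐ (h = 1/7 = ⅐ ≈ 0.14286)
((20 + 29)*h)*(-36) = ((20 + 29)*(⅐))*(-36) = (49*(⅐))*(-36) = 7*(-36) = -252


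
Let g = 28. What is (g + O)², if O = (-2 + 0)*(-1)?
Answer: 900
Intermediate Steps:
O = 2 (O = -2*(-1) = 2)
(g + O)² = (28 + 2)² = 30² = 900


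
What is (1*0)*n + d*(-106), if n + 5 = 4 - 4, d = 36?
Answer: -3816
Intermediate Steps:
n = -5 (n = -5 + (4 - 4) = -5 + 0 = -5)
(1*0)*n + d*(-106) = (1*0)*(-5) + 36*(-106) = 0*(-5) - 3816 = 0 - 3816 = -3816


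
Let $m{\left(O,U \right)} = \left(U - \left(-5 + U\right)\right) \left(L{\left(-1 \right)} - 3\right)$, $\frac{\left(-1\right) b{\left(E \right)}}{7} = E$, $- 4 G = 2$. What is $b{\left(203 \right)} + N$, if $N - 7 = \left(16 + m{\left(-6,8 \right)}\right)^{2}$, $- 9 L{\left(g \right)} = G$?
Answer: $- \frac{457607}{324} \approx -1412.4$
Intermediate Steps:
$G = - \frac{1}{2}$ ($G = \left(- \frac{1}{4}\right) 2 = - \frac{1}{2} \approx -0.5$)
$L{\left(g \right)} = \frac{1}{18}$ ($L{\left(g \right)} = \left(- \frac{1}{9}\right) \left(- \frac{1}{2}\right) = \frac{1}{18}$)
$b{\left(E \right)} = - 7 E$
$m{\left(O,U \right)} = - \frac{265}{18}$ ($m{\left(O,U \right)} = \left(U - \left(-5 + U\right)\right) \left(\frac{1}{18} - 3\right) = 5 \left(- \frac{53}{18}\right) = - \frac{265}{18}$)
$N = \frac{2797}{324}$ ($N = 7 + \left(16 - \frac{265}{18}\right)^{2} = 7 + \left(\frac{23}{18}\right)^{2} = 7 + \frac{529}{324} = \frac{2797}{324} \approx 8.6327$)
$b{\left(203 \right)} + N = \left(-7\right) 203 + \frac{2797}{324} = -1421 + \frac{2797}{324} = - \frac{457607}{324}$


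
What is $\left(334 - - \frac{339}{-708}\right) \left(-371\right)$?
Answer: $- \frac{29201781}{236} \approx -1.2374 \cdot 10^{5}$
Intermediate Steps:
$\left(334 - - \frac{339}{-708}\right) \left(-371\right) = \left(334 - \left(-339\right) \left(- \frac{1}{708}\right)\right) \left(-371\right) = \left(334 - \frac{113}{236}\right) \left(-371\right) = \frac{78711}{236} \left(-371\right) = - \frac{29201781}{236}$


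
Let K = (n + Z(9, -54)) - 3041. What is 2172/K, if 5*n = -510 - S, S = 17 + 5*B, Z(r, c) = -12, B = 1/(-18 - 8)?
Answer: -282360/410587 ≈ -0.68770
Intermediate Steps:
B = -1/26 (B = 1/(-26) = -1/26 ≈ -0.038462)
S = 437/26 (S = 17 + 5*(-1/26) = 17 - 5/26 = 437/26 ≈ 16.808)
n = -13697/130 (n = (-510 - 1*437/26)/5 = (-510 - 437/26)/5 = (⅕)*(-13697/26) = -13697/130 ≈ -105.36)
K = -410587/130 (K = (-13697/130 - 12) - 3041 = -15257/130 - 3041 = -410587/130 ≈ -3158.4)
2172/K = 2172/(-410587/130) = 2172*(-130/410587) = -282360/410587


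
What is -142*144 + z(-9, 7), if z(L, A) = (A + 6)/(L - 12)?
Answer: -429421/21 ≈ -20449.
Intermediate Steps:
z(L, A) = (6 + A)/(-12 + L)
-142*144 + z(-9, 7) = -142*144 + (6 + 7)/(-12 - 9) = -20448 + 13/(-21) = -20448 - 1/21*13 = -20448 - 13/21 = -429421/21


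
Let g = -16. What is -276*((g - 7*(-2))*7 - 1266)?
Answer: 353280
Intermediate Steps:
-276*((g - 7*(-2))*7 - 1266) = -276*((-16 - 7*(-2))*7 - 1266) = -276*((-16 + 14)*7 - 1266) = -276*(-2*7 - 1266) = -276*(-14 - 1266) = -276*(-1280) = 353280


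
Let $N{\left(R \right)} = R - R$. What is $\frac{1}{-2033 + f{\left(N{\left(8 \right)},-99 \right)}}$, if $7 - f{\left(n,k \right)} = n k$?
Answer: $- \frac{1}{2026} \approx -0.00049358$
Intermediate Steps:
$N{\left(R \right)} = 0$
$f{\left(n,k \right)} = 7 - k n$ ($f{\left(n,k \right)} = 7 - n k = 7 - k n$)
$\frac{1}{-2033 + f{\left(N{\left(8 \right)},-99 \right)}} = \frac{1}{-2033 + \left(7 - \left(-99\right) 0\right)} = \frac{1}{-2033 + \left(7 + 0\right)} = \frac{1}{-2033 + 7} = \frac{1}{-2026} = - \frac{1}{2026}$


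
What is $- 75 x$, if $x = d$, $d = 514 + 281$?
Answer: $-59625$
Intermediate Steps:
$d = 795$
$x = 795$
$- 75 x = \left(-75\right) 795 = -59625$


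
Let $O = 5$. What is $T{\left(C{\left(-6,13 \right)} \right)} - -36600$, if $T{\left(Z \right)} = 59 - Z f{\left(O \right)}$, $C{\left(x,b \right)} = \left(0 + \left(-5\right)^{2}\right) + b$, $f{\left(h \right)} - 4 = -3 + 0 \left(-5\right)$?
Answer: $36621$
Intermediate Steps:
$f{\left(h \right)} = 1$ ($f{\left(h \right)} = 4 + \left(-3 + 0 \left(-5\right)\right) = 4 + \left(-3 + 0\right) = 4 - 3 = 1$)
$C{\left(x,b \right)} = 25 + b$ ($C{\left(x,b \right)} = \left(0 + 25\right) + b = 25 + b$)
$T{\left(Z \right)} = 59 - Z$ ($T{\left(Z \right)} = 59 - Z 1 = 59 - Z$)
$T{\left(C{\left(-6,13 \right)} \right)} - -36600 = \left(59 - \left(25 + 13\right)\right) - -36600 = \left(59 - 38\right) + 36600 = 21 + 36600 = 36621$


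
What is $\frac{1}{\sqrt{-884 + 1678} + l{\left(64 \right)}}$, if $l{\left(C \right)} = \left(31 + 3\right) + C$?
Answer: $\frac{49}{4405} - \frac{\sqrt{794}}{8810} \approx 0.0079253$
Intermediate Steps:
$l{\left(C \right)} = 34 + C$
$\frac{1}{\sqrt{-884 + 1678} + l{\left(64 \right)}} = \frac{1}{\sqrt{-884 + 1678} + \left(34 + 64\right)} = \frac{1}{\sqrt{794} + 98} = \frac{1}{98 + \sqrt{794}}$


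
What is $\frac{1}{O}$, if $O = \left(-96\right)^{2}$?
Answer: $\frac{1}{9216} \approx 0.00010851$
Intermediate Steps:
$O = 9216$
$\frac{1}{O} = \frac{1}{9216}$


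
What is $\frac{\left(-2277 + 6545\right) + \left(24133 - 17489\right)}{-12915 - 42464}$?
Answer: $- \frac{10912}{55379} \approx -0.19704$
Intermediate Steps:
$\frac{\left(-2277 + 6545\right) + \left(24133 - 17489\right)}{-12915 - 42464} = \frac{4268 + 6644}{-55379} = 10912 \left(- \frac{1}{55379}\right) = - \frac{10912}{55379}$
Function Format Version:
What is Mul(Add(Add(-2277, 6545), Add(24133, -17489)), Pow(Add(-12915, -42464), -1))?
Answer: Rational(-10912, 55379) ≈ -0.19704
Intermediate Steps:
Mul(Add(Add(-2277, 6545), Add(24133, -17489)), Pow(Add(-12915, -42464), -1)) = Mul(Add(4268, 6644), Pow(-55379, -1)) = Mul(10912, Rational(-1, 55379)) = Rational(-10912, 55379)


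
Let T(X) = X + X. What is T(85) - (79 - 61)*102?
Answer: -1666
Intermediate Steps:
T(X) = 2*X
T(85) - (79 - 61)*102 = 2*85 - (79 - 61)*102 = 170 - 18*102 = 170 - 1*1836 = 170 - 1836 = -1666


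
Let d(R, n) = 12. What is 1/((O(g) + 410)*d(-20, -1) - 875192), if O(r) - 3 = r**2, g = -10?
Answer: -1/869036 ≈ -1.1507e-6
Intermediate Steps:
O(r) = 3 + r**2
1/((O(g) + 410)*d(-20, -1) - 875192) = 1/(((3 + (-10)**2) + 410)*12 - 875192) = 1/(((3 + 100) + 410)*12 - 875192) = 1/((103 + 410)*12 - 875192) = 1/(513*12 - 875192) = 1/(6156 - 875192) = 1/(-869036) = -1/869036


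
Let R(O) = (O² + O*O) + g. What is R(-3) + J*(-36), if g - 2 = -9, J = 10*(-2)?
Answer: 731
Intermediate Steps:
J = -20
g = -7 (g = 2 - 9 = -7)
R(O) = -7 + 2*O² (R(O) = (O² + O*O) - 7 = (O² + O²) - 7 = 2*O² - 7 = -7 + 2*O²)
R(-3) + J*(-36) = (-7 + 2*(-3)²) - 20*(-36) = (-7 + 2*9) + 720 = (-7 + 18) + 720 = 11 + 720 = 731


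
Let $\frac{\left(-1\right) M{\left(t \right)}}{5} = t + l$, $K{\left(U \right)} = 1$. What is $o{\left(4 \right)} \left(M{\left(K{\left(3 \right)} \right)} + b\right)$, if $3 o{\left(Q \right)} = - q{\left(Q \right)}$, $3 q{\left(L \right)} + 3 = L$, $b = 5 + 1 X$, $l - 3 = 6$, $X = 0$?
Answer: $5$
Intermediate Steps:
$l = 9$ ($l = 3 + 6 = 9$)
$b = 5$ ($b = 5 + 1 \cdot 0 = 5 + 0 = 5$)
$q{\left(L \right)} = -1 + \frac{L}{3}$
$o{\left(Q \right)} = \frac{1}{3} - \frac{Q}{9}$ ($o{\left(Q \right)} = \frac{\left(-1\right) \left(-1 + \frac{Q}{3}\right)}{3} = \frac{1 - \frac{Q}{3}}{3} = \frac{1}{3} - \frac{Q}{9}$)
$M{\left(t \right)} = -45 - 5 t$ ($M{\left(t \right)} = - 5 \left(t + 9\right) = - 5 \left(9 + t\right) = -45 - 5 t$)
$o{\left(4 \right)} \left(M{\left(K{\left(3 \right)} \right)} + b\right) = \left(\frac{1}{3} - \frac{4}{9}\right) \left(\left(-45 - 5\right) + 5\right) = - \frac{-50 + 5}{9} = \left(- \frac{1}{9}\right) \left(-45\right) = 5$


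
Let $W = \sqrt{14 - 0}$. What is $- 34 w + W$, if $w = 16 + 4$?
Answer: $-680 + \sqrt{14} \approx -676.26$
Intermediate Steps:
$w = 20$
$W = \sqrt{14}$ ($W = \sqrt{14 + 0} = \sqrt{14} \approx 3.7417$)
$- 34 w + W = \left(-34\right) 20 + \sqrt{14} = -680 + \sqrt{14}$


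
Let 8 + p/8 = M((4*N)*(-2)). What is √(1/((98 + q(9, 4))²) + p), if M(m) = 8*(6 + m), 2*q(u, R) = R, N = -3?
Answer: √18560001/100 ≈ 43.081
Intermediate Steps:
q(u, R) = R/2
M(m) = 48 + 8*m
p = 1856 (p = -64 + 8*(48 + 8*((4*(-3))*(-2))) = -64 + 8*(48 + 8*(-12*(-2))) = -64 + 8*(48 + 8*24) = -64 + 8*(48 + 192) = -64 + 8*240 = -64 + 1920 = 1856)
√(1/((98 + q(9, 4))²) + p) = √(1/((98 + (½)*4)²) + 1856) = √(1/((98 + 2)²) + 1856) = √(1/(100²) + 1856) = √(1/10000 + 1856) = √(18560001/10000) = √18560001/100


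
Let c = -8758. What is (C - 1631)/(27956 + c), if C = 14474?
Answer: 12843/19198 ≈ 0.66898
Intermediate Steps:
(C - 1631)/(27956 + c) = (14474 - 1631)/(27956 - 8758) = 12843/19198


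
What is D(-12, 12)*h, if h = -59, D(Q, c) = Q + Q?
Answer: 1416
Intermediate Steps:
D(Q, c) = 2*Q
D(-12, 12)*h = (2*(-12))*(-59) = -24*(-59) = 1416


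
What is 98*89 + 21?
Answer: 8743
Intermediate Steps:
98*89 + 21 = 8722 + 21 = 8743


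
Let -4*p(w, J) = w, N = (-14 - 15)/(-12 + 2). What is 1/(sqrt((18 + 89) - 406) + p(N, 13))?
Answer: -1160/479241 - 1600*I*sqrt(299)/479241 ≈ -0.0024205 - 0.05773*I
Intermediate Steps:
N = 29/10 (N = -29/(-10) = -29*(-1/10) = 29/10 ≈ 2.9000)
p(w, J) = -w/4
1/(sqrt((18 + 89) - 406) + p(N, 13)) = 1/(sqrt((18 + 89) - 406) - 1/4*29/10) = 1/(sqrt(107 - 406) - 29/40) = 1/(sqrt(-299) - 29/40) = 1/(I*sqrt(299) - 29/40) = 1/(-29/40 + I*sqrt(299))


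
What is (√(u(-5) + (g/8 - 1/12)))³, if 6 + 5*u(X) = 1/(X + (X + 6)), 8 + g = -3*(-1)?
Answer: -47*I*√282/288 ≈ -2.7405*I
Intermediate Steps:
g = -5 (g = -8 - 3*(-1) = -8 + 3 = -5)
u(X) = -6/5 + 1/(5*(6 + 2*X)) (u(X) = -6/5 + 1/(5*(X + (X + 6))) = -6/5 + 1/(5*(X + (6 + X))) = -6/5 + 1/(5*(6 + 2*X)))
(√(u(-5) + (g/8 - 1/12)))³ = (√((-35 - 12*(-5))/(10*(3 - 5)) + (-5/8 - 1/12)))³ = (√((⅒)*(-35 + 60)/(-2) + (-5*⅛ - 1*1/12)))³ = (√((⅒)*(-½)*25 + (-5/8 - 1/12)))³ = (√(-5/4 - 17/24))³ = (√(-47/24))³ = (I*√282/12)³ = -47*I*√282/288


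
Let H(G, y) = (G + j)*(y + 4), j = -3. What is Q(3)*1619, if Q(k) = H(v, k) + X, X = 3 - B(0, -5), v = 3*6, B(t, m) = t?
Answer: 174852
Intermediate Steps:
v = 18
H(G, y) = (-3 + G)*(4 + y) (H(G, y) = (G - 3)*(y + 4) = (-3 + G)*(4 + y))
X = 3 (X = 3 - 1*0 = 3 + 0 = 3)
Q(k) = 63 + 15*k (Q(k) = (-12 - 3*k + 4*18 + 18*k) + 3 = (-12 - 3*k + 72 + 18*k) + 3 = (60 + 15*k) + 3 = 63 + 15*k)
Q(3)*1619 = (63 + 15*3)*1619 = (63 + 45)*1619 = 108*1619 = 174852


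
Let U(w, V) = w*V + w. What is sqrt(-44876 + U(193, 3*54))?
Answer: I*sqrt(13417) ≈ 115.83*I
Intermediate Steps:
U(w, V) = w + V*w (U(w, V) = V*w + w = w + V*w)
sqrt(-44876 + U(193, 3*54)) = sqrt(-44876 + 193*(1 + 3*54)) = sqrt(-44876 + 193*(1 + 162)) = sqrt(-44876 + 193*163) = sqrt(-44876 + 31459) = sqrt(-13417) = I*sqrt(13417)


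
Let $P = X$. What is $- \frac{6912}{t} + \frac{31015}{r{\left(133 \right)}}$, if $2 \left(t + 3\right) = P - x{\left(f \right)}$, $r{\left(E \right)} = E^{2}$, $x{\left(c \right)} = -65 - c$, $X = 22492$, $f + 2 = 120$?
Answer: $\frac{458546299}{400991941} \approx 1.1435$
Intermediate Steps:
$f = 118$ ($f = -2 + 120 = 118$)
$P = 22492$
$t = \frac{22669}{2}$ ($t = -3 + \frac{22492 - \left(-65 - 118\right)}{2} = -3 + \frac{22492 - -183}{2} = -3 + \frac{22492 + 183}{2} = -3 + \frac{1}{2} \cdot 22675 = -3 + \frac{22675}{2} = \frac{22669}{2} \approx 11335.0$)
$- \frac{6912}{t} + \frac{31015}{r{\left(133 \right)}} = - \frac{6912}{\frac{22669}{2}} + \frac{31015}{133^{2}} = \left(-6912\right) \frac{2}{22669} + \frac{31015}{17689} = - \frac{13824}{22669} + 31015 \cdot \frac{1}{17689} = - \frac{13824}{22669} + \frac{31015}{17689} = \frac{458546299}{400991941}$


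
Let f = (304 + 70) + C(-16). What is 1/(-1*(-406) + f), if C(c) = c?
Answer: 1/764 ≈ 0.0013089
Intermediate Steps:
f = 358 (f = (304 + 70) - 16 = 374 - 16 = 358)
1/(-1*(-406) + f) = 1/(-1*(-406) + 358) = 1/(406 + 358) = 1/764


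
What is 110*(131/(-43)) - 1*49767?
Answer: -2154391/43 ≈ -50102.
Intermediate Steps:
110*(131/(-43)) - 1*49767 = 110*(131*(-1/43)) - 49767 = 110*(-131/43) - 49767 = -14410/43 - 49767 = -2154391/43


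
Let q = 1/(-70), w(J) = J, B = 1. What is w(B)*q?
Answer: -1/70 ≈ -0.014286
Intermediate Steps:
q = -1/70 ≈ -0.014286
w(B)*q = 1*(-1/70) = -1/70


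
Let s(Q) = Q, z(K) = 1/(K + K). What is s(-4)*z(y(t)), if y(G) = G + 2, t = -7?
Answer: ⅖ ≈ 0.40000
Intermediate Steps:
y(G) = 2 + G
z(K) = 1/(2*K)
s(-4)*z(y(t)) = -2/(2 - 7) = -2/(-5) = -2*(-1)/5 = -4*(-⅒) = ⅖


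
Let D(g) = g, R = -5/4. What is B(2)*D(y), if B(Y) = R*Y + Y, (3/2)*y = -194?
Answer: 194/3 ≈ 64.667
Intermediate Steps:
y = -388/3 (y = (2/3)*(-194) = -388/3 ≈ -129.33)
R = -5/4 (R = -5*1/4 = -5/4 ≈ -1.2500)
B(Y) = -Y/4 (B(Y) = -5*Y/4 + Y = -Y/4)
B(2)*D(y) = -1/4*2*(-388/3) = -1/2*(-388/3) = 194/3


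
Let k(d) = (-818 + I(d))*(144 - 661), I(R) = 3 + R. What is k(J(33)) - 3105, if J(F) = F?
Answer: 401189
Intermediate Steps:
k(d) = 421355 - 517*d (k(d) = (-818 + (3 + d))*(144 - 661) = (-815 + d)*(-517) = 421355 - 517*d)
k(J(33)) - 3105 = (421355 - 517*33) - 3105 = (421355 - 17061) - 3105 = 404294 - 3105 = 401189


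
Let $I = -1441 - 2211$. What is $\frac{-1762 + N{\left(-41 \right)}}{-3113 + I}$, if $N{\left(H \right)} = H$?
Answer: $\frac{601}{2255} \approx 0.26652$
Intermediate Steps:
$I = -3652$ ($I = -1441 - 2211 = -3652$)
$\frac{-1762 + N{\left(-41 \right)}}{-3113 + I} = \frac{-1762 - 41}{-3113 - 3652} = - \frac{1803}{-6765} = \left(-1803\right) \left(- \frac{1}{6765}\right) = \frac{601}{2255}$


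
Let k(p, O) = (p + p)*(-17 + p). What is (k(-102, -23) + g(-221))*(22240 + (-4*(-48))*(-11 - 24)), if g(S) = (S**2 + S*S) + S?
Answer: 1889358240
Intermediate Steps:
g(S) = S + 2*S**2 (g(S) = (S**2 + S**2) + S = 2*S**2 + S = S + 2*S**2)
k(p, O) = 2*p*(-17 + p) (k(p, O) = (2*p)*(-17 + p) = 2*p*(-17 + p))
(k(-102, -23) + g(-221))*(22240 + (-4*(-48))*(-11 - 24)) = (2*(-102)*(-17 - 102) - 221*(1 + 2*(-221)))*(22240 + (-4*(-48))*(-11 - 24)) = (2*(-102)*(-119) - 221*(1 - 442))*(22240 + 192*(-35)) = (24276 - 221*(-441))*(22240 - 6720) = (24276 + 97461)*15520 = 121737*15520 = 1889358240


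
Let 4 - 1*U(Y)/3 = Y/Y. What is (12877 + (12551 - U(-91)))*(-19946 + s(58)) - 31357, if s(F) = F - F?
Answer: -507038731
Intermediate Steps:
s(F) = 0
U(Y) = 9 (U(Y) = 12 - 3*Y/Y = 12 - 3*1 = 12 - 3 = 9)
(12877 + (12551 - U(-91)))*(-19946 + s(58)) - 31357 = (12877 + (12551 - 1*9))*(-19946 + 0) - 31357 = (12877 + (12551 - 9))*(-19946) - 31357 = (12877 + 12542)*(-19946) - 31357 = 25419*(-19946) - 31357 = -507007374 - 31357 = -507038731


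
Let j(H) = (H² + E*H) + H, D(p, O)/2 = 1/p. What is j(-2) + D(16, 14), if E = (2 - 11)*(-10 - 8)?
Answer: -2575/8 ≈ -321.88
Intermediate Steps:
E = 162 (E = -9*(-18) = 162)
D(p, O) = 2/p
j(H) = H² + 163*H (j(H) = (H² + 162*H) + H = H² + 163*H)
j(-2) + D(16, 14) = -2*(163 - 2) + 2/16 = -2*161 + 2*(1/16) = -322 + ⅛ = -2575/8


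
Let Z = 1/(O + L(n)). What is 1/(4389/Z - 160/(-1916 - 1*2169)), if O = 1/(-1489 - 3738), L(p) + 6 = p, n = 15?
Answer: 4270459/168683982410 ≈ 2.5316e-5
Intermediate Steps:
L(p) = -6 + p
O = -1/5227 (O = 1/(-5227) = -1/5227 ≈ -0.00019131)
Z = 5227/47042 (Z = 1/(-1/5227 + (-6 + 15)) = 1/(-1/5227 + 9) = 1/(47042/5227) = 5227/47042 ≈ 0.11111)
1/(4389/Z - 160/(-1916 - 1*2169)) = 1/(4389/(5227/47042) - 160/(-1916 - 1*2169)) = 1/(4389*(47042/5227) - 160/(-1916 - 2169)) = 1/(206467338/5227 - 160/(-4085)) = 1/(206467338/5227 - 160*(-1/4085)) = 1/(206467338/5227 + 32/817) = 1/(168683982410/4270459) = 4270459/168683982410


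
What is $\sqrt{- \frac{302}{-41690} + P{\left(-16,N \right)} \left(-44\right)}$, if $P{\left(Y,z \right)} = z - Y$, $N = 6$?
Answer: $\frac{i \sqrt{420606428605}}{20845} \approx 31.113 i$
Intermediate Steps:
$\sqrt{- \frac{302}{-41690} + P{\left(-16,N \right)} \left(-44\right)} = \sqrt{- \frac{302}{-41690} + \left(6 - -16\right) \left(-44\right)} = \sqrt{\left(-302\right) \left(- \frac{1}{41690}\right) + \left(6 + 16\right) \left(-44\right)} = \sqrt{\frac{151}{20845} + 22 \left(-44\right)} = \sqrt{\frac{151}{20845} - 968} = \sqrt{- \frac{20177809}{20845}} = \frac{i \sqrt{420606428605}}{20845}$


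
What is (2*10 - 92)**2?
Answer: 5184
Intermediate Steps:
(2*10 - 92)**2 = (20 - 92)**2 = (-72)**2 = 5184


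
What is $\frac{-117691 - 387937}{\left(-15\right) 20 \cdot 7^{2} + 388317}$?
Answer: $- \frac{505628}{373617} \approx -1.3533$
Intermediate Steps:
$\frac{-117691 - 387937}{\left(-15\right) 20 \cdot 7^{2} + 388317} = - \frac{505628}{\left(-300\right) 49 + 388317} = - \frac{505628}{-14700 + 388317} = - \frac{505628}{373617}$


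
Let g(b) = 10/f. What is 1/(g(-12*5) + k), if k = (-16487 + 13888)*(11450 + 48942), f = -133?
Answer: -133/20875521474 ≈ -6.3711e-9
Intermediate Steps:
g(b) = -10/133 (g(b) = 10/(-133) = 10*(-1/133) = -10/133)
k = -156958808 (k = -2599*60392 = -156958808)
1/(g(-12*5) + k) = 1/(-10/133 - 156958808) = 1/(-20875521474/133) = -133/20875521474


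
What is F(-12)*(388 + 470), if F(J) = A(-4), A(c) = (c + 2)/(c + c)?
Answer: 429/2 ≈ 214.50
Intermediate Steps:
A(c) = (2 + c)/(2*c) (A(c) = (2 + c)/((2*c)) = (2 + c)*(1/(2*c)) = (2 + c)/(2*c))
F(J) = 1/4 (F(J) = (1/2)*(2 - 4)/(-4) = (1/2)*(-1/4)*(-2) = 1/4)
F(-12)*(388 + 470) = (388 + 470)/4 = (1/4)*858 = 429/2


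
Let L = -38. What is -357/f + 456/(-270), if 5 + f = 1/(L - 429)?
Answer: 7324819/105120 ≈ 69.681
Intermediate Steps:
f = -2336/467 (f = -5 + 1/(-38 - 429) = -5 + 1/(-467) = -5 - 1/467 = -2336/467 ≈ -5.0021)
-357/f + 456/(-270) = -357/(-2336/467) + 456/(-270) = -357*(-467/2336) + 456*(-1/270) = 166719/2336 - 76/45 = 7324819/105120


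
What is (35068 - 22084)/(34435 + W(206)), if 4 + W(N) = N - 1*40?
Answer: 12984/34597 ≈ 0.37529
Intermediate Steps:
W(N) = -44 + N (W(N) = -4 + (N - 1*40) = -4 + (N - 40) = -4 + (-40 + N) = -44 + N)
(35068 - 22084)/(34435 + W(206)) = (35068 - 22084)/(34435 + (-44 + 206)) = 12984/(34435 + 162) = 12984/34597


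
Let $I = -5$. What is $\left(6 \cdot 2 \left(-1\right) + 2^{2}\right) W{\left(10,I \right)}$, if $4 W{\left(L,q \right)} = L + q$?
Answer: $-10$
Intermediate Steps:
$W{\left(L,q \right)} = \frac{L}{4} + \frac{q}{4}$ ($W{\left(L,q \right)} = \frac{L + q}{4} = \frac{L}{4} + \frac{q}{4}$)
$\left(6 \cdot 2 \left(-1\right) + 2^{2}\right) W{\left(10,I \right)} = \left(6 \cdot 2 \left(-1\right) + 2^{2}\right) \left(\frac{1}{4} \cdot 10 + \frac{1}{4} \left(-5\right)\right) = \left(12 \left(-1\right) + 4\right) \left(\frac{5}{2} - \frac{5}{4}\right) = \left(-12 + 4\right) \frac{5}{4} = \left(-8\right) \frac{5}{4} = -10$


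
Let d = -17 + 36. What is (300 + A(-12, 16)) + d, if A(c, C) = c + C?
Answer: 323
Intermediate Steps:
d = 19
A(c, C) = C + c
(300 + A(-12, 16)) + d = (300 + (16 - 12)) + 19 = (300 + 4) + 19 = 304 + 19 = 323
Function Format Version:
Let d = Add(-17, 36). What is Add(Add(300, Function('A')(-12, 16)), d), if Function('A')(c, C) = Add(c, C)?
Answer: 323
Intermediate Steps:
d = 19
Function('A')(c, C) = Add(C, c)
Add(Add(300, Function('A')(-12, 16)), d) = Add(Add(300, Add(16, -12)), 19) = Add(Add(300, 4), 19) = Add(304, 19) = 323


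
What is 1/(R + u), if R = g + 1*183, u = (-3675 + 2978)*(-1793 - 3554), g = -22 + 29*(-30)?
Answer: 1/3726150 ≈ 2.6837e-7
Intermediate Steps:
g = -892 (g = -22 - 870 = -892)
u = 3726859 (u = -697*(-5347) = 3726859)
R = -709 (R = -892 + 1*183 = -892 + 183 = -709)
1/(R + u) = 1/(-709 + 3726859) = 1/3726150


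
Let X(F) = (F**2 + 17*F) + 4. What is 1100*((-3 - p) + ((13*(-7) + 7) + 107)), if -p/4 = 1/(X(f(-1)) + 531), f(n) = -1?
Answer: 11422400/519 ≈ 22008.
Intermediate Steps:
X(F) = 4 + F**2 + 17*F
p = -4/519 (p = -4/((4 + (-1)**2 + 17*(-1)) + 531) = -4/((4 + 1 - 17) + 531) = -4/(-12 + 531) = -4/519 ≈ -0.0077071)
1100*((-3 - p) + ((13*(-7) + 7) + 107)) = 1100*((-3 - 1*(-4/519)) + ((13*(-7) + 7) + 107)) = 1100*((-3 + 4/519) + ((-91 + 7) + 107)) = 1100*(-1553/519 + (-84 + 107)) = 1100*(-1553/519 + 23) = 1100*(10384/519) = 11422400/519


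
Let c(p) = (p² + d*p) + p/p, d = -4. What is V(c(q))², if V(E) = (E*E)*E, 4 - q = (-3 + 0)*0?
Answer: 1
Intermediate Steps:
q = 4 (q = 4 - (-3 + 0)*0 = 4 - (-3)*0 = 4 - 1*0 = 4 + 0 = 4)
c(p) = 1 + p² - 4*p (c(p) = (p² - 4*p) + p/p = (p² - 4*p) + 1 = 1 + p² - 4*p)
V(E) = E³ (V(E) = E²*E = E³)
V(c(q))² = ((1 + 4² - 4*4)³)² = ((1 + 16 - 16)³)² = (1³)² = 1² = 1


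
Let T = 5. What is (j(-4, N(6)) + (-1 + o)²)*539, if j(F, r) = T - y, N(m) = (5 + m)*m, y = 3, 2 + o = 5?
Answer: 3234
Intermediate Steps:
o = 3 (o = -2 + 5 = 3)
N(m) = m*(5 + m)
j(F, r) = 2 (j(F, r) = 5 - 1*3 = 5 - 3 = 2)
(j(-4, N(6)) + (-1 + o)²)*539 = (2 + (-1 + 3)²)*539 = (2 + 2²)*539 = (2 + 4)*539 = 6*539 = 3234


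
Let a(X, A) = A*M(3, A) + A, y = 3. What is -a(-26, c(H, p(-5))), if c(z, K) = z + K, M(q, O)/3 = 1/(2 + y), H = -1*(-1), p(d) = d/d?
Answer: -16/5 ≈ -3.2000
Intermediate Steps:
p(d) = 1
H = 1
M(q, O) = ⅗ (M(q, O) = 3/(2 + 3) = 3/5 = 3*(⅕) = ⅗)
c(z, K) = K + z
a(X, A) = 8*A/5 (a(X, A) = A*(⅗) + A = 3*A/5 + A = 8*A/5)
-a(-26, c(H, p(-5))) = -8*(1 + 1)/5 = -8*2/5 = -1*16/5 = -16/5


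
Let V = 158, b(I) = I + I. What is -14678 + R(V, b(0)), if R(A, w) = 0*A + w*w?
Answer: -14678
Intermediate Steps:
b(I) = 2*I
R(A, w) = w² (R(A, w) = 0 + w² = w²)
-14678 + R(V, b(0)) = -14678 + (2*0)² = -14678 + 0² = -14678 + 0 = -14678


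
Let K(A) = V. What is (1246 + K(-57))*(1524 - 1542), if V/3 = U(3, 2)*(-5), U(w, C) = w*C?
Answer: -20808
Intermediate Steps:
U(w, C) = C*w
V = -90 (V = 3*((2*3)*(-5)) = 3*(6*(-5)) = 3*(-30) = -90)
K(A) = -90
(1246 + K(-57))*(1524 - 1542) = (1246 - 90)*(1524 - 1542) = 1156*(-18) = -20808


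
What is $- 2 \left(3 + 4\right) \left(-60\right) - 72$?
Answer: $768$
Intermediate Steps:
$- 2 \left(3 + 4\right) \left(-60\right) - 72 = \left(-2\right) 7 \left(-60\right) - 72 = \left(-14\right) \left(-60\right) - 72 = 840 - 72 = 768$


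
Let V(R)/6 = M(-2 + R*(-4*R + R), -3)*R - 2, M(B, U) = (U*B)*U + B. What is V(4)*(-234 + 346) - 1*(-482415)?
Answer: -862929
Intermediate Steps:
M(B, U) = B + B*U² (M(B, U) = (B*U)*U + B = B*U² + B = B + B*U²)
V(R) = -12 + 6*R*(-20 - 30*R²) (V(R) = 6*(((-2 + R*(-4*R + R))*(1 + (-3)²))*R - 2) = 6*(((-2 + R*(-3*R))*(1 + 9))*R - 2) = 6*(((-2 - 3*R²)*10)*R - 2) = 6*((-20 - 30*R²)*R - 2) = 6*(R*(-20 - 30*R²) - 2) = 6*(-2 + R*(-20 - 30*R²)) = -12 + 6*R*(-20 - 30*R²))
V(4)*(-234 + 346) - 1*(-482415) = (-12 - 180*4³ - 120*4)*(-234 + 346) - 1*(-482415) = (-12 - 180*64 - 480)*112 + 482415 = (-12 - 11520 - 480)*112 + 482415 = -12012*112 + 482415 = -1345344 + 482415 = -862929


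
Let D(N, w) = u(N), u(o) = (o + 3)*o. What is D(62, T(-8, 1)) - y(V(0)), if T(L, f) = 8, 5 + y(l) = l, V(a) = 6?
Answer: 4029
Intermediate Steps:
u(o) = o*(3 + o) (u(o) = (3 + o)*o = o*(3 + o))
y(l) = -5 + l
D(N, w) = N*(3 + N)
D(62, T(-8, 1)) - y(V(0)) = 62*(3 + 62) - (-5 + 6) = 62*65 - 1*1 = 4030 - 1 = 4029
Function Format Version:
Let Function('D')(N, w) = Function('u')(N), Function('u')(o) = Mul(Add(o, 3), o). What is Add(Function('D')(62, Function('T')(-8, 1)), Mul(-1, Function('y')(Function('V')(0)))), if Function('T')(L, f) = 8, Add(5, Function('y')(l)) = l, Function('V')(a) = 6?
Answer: 4029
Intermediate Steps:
Function('u')(o) = Mul(o, Add(3, o)) (Function('u')(o) = Mul(Add(3, o), o) = Mul(o, Add(3, o)))
Function('y')(l) = Add(-5, l)
Function('D')(N, w) = Mul(N, Add(3, N))
Add(Function('D')(62, Function('T')(-8, 1)), Mul(-1, Function('y')(Function('V')(0)))) = Add(Mul(62, Add(3, 62)), Mul(-1, Add(-5, 6))) = Add(Mul(62, 65), Mul(-1, 1)) = Add(4030, -1) = 4029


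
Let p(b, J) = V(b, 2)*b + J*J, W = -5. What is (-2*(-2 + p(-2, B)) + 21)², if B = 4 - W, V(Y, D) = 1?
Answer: 17689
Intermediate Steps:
B = 9 (B = 4 - 1*(-5) = 4 + 5 = 9)
p(b, J) = b + J² (p(b, J) = 1*b + J*J = b + J²)
(-2*(-2 + p(-2, B)) + 21)² = (-2*(-2 + (-2 + 9²)) + 21)² = (-2*(-2 + (-2 + 81)) + 21)² = (-2*(-2 + 79) + 21)² = (-2*77 + 21)² = (-154 + 21)² = (-133)² = 17689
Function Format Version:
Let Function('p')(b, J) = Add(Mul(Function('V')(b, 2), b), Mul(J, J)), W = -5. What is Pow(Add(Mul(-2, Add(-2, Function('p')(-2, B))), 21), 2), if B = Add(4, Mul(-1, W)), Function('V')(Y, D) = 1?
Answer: 17689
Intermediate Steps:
B = 9 (B = Add(4, Mul(-1, -5)) = Add(4, 5) = 9)
Function('p')(b, J) = Add(b, Pow(J, 2)) (Function('p')(b, J) = Add(Mul(1, b), Mul(J, J)) = Add(b, Pow(J, 2)))
Pow(Add(Mul(-2, Add(-2, Function('p')(-2, B))), 21), 2) = Pow(Add(Mul(-2, Add(-2, Add(-2, Pow(9, 2)))), 21), 2) = Pow(Add(Mul(-2, Add(-2, Add(-2, 81))), 21), 2) = Pow(Add(Mul(-2, Add(-2, 79)), 21), 2) = Pow(Add(Mul(-2, 77), 21), 2) = Pow(Add(-154, 21), 2) = Pow(-133, 2) = 17689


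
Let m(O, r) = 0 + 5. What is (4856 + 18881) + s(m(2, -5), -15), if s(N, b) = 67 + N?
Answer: 23809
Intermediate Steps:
m(O, r) = 5
(4856 + 18881) + s(m(2, -5), -15) = (4856 + 18881) + (67 + 5) = 23737 + 72 = 23809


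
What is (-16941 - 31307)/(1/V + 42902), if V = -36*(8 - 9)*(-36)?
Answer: -62529408/55600991 ≈ -1.1246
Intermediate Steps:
V = -1296 (V = -36*(-1)*(-36) = 36*(-36) = -1296)
(-16941 - 31307)/(1/V + 42902) = (-16941 - 31307)/(1/(-1296) + 42902) = -48248/(-1/1296 + 42902) = -48248/55600991/1296 = -48248*1296/55600991 = -62529408/55600991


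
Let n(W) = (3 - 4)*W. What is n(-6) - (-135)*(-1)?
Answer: -129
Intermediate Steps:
n(W) = -W
n(-6) - (-135)*(-1) = -1*(-6) - (-135)*(-1) = 6 - 1*135 = 6 - 135 = -129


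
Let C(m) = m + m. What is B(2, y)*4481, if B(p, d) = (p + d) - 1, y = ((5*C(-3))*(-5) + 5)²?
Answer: 107660506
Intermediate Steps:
C(m) = 2*m
y = 24025 (y = ((5*(2*(-3)))*(-5) + 5)² = ((5*(-6))*(-5) + 5)² = (-30*(-5) + 5)² = (150 + 5)² = 155² = 24025)
B(p, d) = -1 + d + p (B(p, d) = (d + p) - 1 = -1 + d + p)
B(2, y)*4481 = (-1 + 24025 + 2)*4481 = 24026*4481 = 107660506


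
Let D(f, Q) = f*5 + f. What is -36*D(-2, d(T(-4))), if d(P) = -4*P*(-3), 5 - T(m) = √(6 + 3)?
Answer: 432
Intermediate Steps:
T(m) = 2 (T(m) = 5 - √(6 + 3) = 5 - √9 = 5 - 1*3 = 5 - 3 = 2)
d(P) = 12*P
D(f, Q) = 6*f (D(f, Q) = 5*f + f = 6*f)
-36*D(-2, d(T(-4))) = -216*(-2) = -36*(-12) = 432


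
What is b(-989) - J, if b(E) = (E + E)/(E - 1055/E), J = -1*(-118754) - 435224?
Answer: 154607016631/488533 ≈ 3.1647e+5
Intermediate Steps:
J = -316470 (J = 118754 - 435224 = -316470)
b(E) = 2*E/(E - 1055/E) (b(E) = (2*E)/(E - 1055/E) = 2*E/(E - 1055/E))
b(-989) - J = 2*(-989)²/(-1055 + (-989)²) - 1*(-316470) = 2*978121/(-1055 + 978121) + 316470 = 2*978121/977066 + 316470 = 2*978121*(1/977066) + 316470 = 978121/488533 + 316470 = 154607016631/488533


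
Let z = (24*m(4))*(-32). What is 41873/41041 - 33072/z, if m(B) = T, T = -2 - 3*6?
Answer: -1144453/1010240 ≈ -1.1329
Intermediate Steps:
T = -20 (T = -2 - 18 = -20)
m(B) = -20
z = 15360 (z = (24*(-20))*(-32) = -480*(-32) = 15360)
41873/41041 - 33072/z = 41873/41041 - 33072/15360 = 41873*(1/41041) - 33072*1/15360 = 3221/3157 - 689/320 = -1144453/1010240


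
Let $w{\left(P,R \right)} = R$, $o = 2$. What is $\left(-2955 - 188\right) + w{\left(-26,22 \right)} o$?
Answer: $-3099$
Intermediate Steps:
$\left(-2955 - 188\right) + w{\left(-26,22 \right)} o = \left(-2955 - 188\right) + 22 \cdot 2 = -3143 + 44 = -3099$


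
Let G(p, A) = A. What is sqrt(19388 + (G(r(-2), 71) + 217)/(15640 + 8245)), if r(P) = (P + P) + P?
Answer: 2*sqrt(2765182381295)/23885 ≈ 139.24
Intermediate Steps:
r(P) = 3*P (r(P) = 2*P + P = 3*P)
sqrt(19388 + (G(r(-2), 71) + 217)/(15640 + 8245)) = sqrt(19388 + (71 + 217)/(15640 + 8245)) = sqrt(19388 + 288/23885) = sqrt(463082668/23885) = 2*sqrt(2765182381295)/23885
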